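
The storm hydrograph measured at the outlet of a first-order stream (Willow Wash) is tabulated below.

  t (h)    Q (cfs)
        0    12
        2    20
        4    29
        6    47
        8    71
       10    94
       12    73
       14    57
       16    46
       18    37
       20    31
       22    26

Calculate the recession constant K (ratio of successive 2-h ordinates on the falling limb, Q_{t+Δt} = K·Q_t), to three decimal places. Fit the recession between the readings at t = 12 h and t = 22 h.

Using the recession-limb readings at t = 12 h and t = 22 h: Q falls from 73 to 26 cfs over 5 intervals.
K = (Q₂/Q₁)^(1/5) = (26/73)^(1/5) = 0.813.

K ≈ 0.813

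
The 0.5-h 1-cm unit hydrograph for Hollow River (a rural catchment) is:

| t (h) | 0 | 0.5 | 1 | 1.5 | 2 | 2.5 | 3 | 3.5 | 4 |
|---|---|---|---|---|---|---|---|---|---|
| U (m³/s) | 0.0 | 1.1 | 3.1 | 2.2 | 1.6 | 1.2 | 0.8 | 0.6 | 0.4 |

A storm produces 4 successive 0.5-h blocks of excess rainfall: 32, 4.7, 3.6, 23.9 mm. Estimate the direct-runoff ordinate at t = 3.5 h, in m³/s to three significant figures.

Q ≈ 6.55 m³/s

By discrete convolution, Q_j = Σ (P_i / 10 mm) · U_{j−i}.
At t = 3.5 h (j=7): Q = (32/10)·0.6 + (4.7/10)·0.8 + (3.6/10)·1.2 + (23.9/10)·1.6 = 6.55 m³/s.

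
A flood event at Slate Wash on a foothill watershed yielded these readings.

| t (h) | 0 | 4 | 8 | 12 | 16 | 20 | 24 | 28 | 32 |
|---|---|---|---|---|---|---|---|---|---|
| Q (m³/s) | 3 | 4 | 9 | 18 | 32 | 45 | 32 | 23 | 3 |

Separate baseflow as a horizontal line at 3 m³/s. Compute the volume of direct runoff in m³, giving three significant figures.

Direct-runoff ordinates (Q − Q_b): 0.0, 1.0, 6.0, 15.0, 29.0, 42.0, 29.0, 20.0, 0.0 m³/s.
ΣQ_DR = 142.0 m³/s.
With Δt = 4 h = 14400 s, V = ΣQ_DR · Δt = 142.0 × 14400 = 2.04 × 10^6 m³.

V ≈ 2.04 × 10^6 m³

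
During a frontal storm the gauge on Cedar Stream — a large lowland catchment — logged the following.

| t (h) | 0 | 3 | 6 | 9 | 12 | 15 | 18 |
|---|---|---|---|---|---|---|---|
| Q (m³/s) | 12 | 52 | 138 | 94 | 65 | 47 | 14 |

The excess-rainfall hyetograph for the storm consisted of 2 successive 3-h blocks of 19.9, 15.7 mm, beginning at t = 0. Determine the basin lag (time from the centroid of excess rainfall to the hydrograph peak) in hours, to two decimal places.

t_L ≈ 3.18 h

Centroid of excess rainfall: t_c = Σ P_i·t̄_i / ΣP_i = 2.8230 h (block centres at 1.5, 4.5 h).
Hydrograph peak occurs at t = 6 h, so basin lag t_L = 6 − 2.8230 = 3.18 h.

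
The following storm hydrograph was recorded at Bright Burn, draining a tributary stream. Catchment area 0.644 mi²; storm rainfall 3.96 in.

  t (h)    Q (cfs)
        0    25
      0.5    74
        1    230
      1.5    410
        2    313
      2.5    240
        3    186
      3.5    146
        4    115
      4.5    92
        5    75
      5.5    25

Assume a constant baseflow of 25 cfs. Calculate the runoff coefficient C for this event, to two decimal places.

C ≈ 0.50

ΣQ_DR = 1631 cfs; V = ΣQ_DR·Δt = 2.936 × 10^6 ft³.
Runoff depth d = V / A = 1.962 in.
C = d / P = 1.962 / 3.96 = 0.50.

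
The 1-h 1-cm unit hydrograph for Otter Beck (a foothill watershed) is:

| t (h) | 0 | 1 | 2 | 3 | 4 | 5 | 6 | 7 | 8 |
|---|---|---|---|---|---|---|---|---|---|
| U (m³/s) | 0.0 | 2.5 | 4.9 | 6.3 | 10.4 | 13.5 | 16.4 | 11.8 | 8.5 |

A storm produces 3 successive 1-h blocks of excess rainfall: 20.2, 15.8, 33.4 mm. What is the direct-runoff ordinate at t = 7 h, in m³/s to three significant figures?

Q ≈ 94.8 m³/s

By discrete convolution, Q_j = Σ (P_i / 10 mm) · U_{j−i}.
At t = 7 h (j=7): Q = (20.2/10)·11.8 + (15.8/10)·16.4 + (33.4/10)·13.5 = 94.8 m³/s.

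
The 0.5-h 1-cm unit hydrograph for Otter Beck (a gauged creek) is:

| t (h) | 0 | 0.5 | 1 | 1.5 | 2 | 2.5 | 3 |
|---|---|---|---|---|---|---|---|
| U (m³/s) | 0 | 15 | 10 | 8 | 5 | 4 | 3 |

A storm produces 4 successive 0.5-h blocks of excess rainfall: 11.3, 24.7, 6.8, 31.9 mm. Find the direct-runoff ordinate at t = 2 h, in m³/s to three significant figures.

Q ≈ 80.1 m³/s

By discrete convolution, Q_j = Σ (P_i / 10 mm) · U_{j−i}.
At t = 2 h (j=4): Q = (11.3/10)·5 + (24.7/10)·8 + (6.8/10)·10 + (31.9/10)·15 = 80.1 m³/s.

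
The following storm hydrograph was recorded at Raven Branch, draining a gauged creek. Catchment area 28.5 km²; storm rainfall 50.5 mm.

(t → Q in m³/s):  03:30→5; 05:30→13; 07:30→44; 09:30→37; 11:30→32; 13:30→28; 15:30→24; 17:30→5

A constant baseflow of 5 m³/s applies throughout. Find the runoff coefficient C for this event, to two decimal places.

ΣQ_DR = 148.0 m³/s; V = ΣQ_DR·Δt = 1.066 × 10^6 m³.
Runoff depth d = V / A = 37.39 mm.
C = d / P = 37.39 / 50.5 = 0.74.

C ≈ 0.74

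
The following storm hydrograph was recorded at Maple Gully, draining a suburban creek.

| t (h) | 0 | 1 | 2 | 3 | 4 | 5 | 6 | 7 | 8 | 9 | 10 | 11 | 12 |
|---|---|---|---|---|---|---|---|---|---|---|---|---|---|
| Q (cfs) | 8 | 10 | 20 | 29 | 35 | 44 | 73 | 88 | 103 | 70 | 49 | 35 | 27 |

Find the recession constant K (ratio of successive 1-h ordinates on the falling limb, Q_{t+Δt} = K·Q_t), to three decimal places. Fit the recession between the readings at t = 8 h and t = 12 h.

Using the recession-limb readings at t = 8 h and t = 12 h: Q falls from 103 to 27 cfs over 4 intervals.
K = (Q₂/Q₁)^(1/4) = (27/103)^(1/4) = 0.716.

K ≈ 0.716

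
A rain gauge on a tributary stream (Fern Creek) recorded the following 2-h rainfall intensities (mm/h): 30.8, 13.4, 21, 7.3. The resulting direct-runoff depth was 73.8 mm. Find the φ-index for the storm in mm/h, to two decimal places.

Only the 3 blocks with intensity above φ contribute runoff: 30.8, 13.4, 21 mm/h.
Σ(I−φ)·Δt = d  ⇒  (30.8+13.4+21 − 3φ)·2 = 73.8
φ = (65.20 − 73.8/2) / 3 = 9.43 mm/h.

φ ≈ 9.43 mm/h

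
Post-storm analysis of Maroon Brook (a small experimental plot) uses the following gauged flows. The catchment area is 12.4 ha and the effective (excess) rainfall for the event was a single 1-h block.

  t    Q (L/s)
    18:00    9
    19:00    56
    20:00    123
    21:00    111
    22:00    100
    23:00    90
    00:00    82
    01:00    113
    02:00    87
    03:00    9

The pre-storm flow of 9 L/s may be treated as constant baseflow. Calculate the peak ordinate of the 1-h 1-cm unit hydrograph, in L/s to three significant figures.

Direct runoff: 0.0, 47.0, 114.0, 102.0, 91.0, 81.0, 73.0, 104.0, 78.0, 0.0 L/s; ΣQ_DR = 690.0 L/s, peak = 114.0 L/s.
Runoff depth d = ΣQ_DR·Δt / A = 690.0 × 3600 / (12.4 ha) = 20.03 mm.
The 1-cm UH is the DRH scaled by (10 mm)/d, so U_p = 114.0 × 10/20.03 = 56.9 L/s.

U_p ≈ 56.9 L/s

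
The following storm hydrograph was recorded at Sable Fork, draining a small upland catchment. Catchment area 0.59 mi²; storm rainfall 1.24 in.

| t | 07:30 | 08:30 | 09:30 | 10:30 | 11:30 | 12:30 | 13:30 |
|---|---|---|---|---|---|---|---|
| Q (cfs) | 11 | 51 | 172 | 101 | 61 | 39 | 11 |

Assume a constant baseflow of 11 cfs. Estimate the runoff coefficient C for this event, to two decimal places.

C ≈ 0.78

ΣQ_DR = 369.0 cfs; V = ΣQ_DR·Δt = 1.328 × 10^6 ft³.
Runoff depth d = V / A = 0.9691 in.
C = d / P = 0.9691 / 1.24 = 0.78.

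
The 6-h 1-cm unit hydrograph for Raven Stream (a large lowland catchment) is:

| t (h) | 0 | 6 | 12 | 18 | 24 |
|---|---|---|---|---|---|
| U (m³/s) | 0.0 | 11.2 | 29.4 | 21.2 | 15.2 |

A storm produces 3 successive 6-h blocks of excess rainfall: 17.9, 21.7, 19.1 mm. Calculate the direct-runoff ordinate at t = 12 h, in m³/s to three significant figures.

By discrete convolution, Q_j = Σ (P_i / 10 mm) · U_{j−i}.
At t = 12 h (j=2): Q = (17.9/10)·29.4 + (21.7/10)·11.2 + (19.1/10)·0.0 = 76.9 m³/s.

Q ≈ 76.9 m³/s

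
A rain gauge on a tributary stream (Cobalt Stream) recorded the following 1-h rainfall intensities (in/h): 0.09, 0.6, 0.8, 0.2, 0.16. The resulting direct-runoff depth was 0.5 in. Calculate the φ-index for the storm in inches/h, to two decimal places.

φ ≈ 0.45 in/h

Only the 2 blocks with intensity above φ contribute runoff: 0.6, 0.8 in/h.
Σ(I−φ)·Δt = d  ⇒  (0.6+0.8 − 2φ)·1 = 0.5
φ = (1.400 − 0.5/1) / 2 = 0.45 in/h.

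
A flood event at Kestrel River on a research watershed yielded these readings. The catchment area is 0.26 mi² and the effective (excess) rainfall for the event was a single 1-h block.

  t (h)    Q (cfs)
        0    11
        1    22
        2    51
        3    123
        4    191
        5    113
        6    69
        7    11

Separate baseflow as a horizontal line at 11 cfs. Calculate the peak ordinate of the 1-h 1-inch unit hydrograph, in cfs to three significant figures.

U_p ≈ 60.0 cfs

Direct runoff: 0.0, 11.0, 40.0, 112.0, 180.0, 102.0, 58.0, 0.0 cfs; ΣQ_DR = 503.0 cfs, peak = 180.0 cfs.
Runoff depth d = ΣQ_DR·Δt / A = 503.0 × 3600 / (0.26 mi²) = 2.998 in.
The 1-inch UH is the DRH scaled by (1 in)/d, so U_p = 180.0 × 1/2.998 = 60.0 cfs.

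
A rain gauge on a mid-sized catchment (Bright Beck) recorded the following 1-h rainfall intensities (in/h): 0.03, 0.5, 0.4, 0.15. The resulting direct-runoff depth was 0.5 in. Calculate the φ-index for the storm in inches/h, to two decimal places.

Only the 2 blocks with intensity above φ contribute runoff: 0.5, 0.4 in/h.
Σ(I−φ)·Δt = d  ⇒  (0.5+0.4 − 2φ)·1 = 0.5
φ = (0.9000 − 0.5/1) / 2 = 0.20 in/h.

φ ≈ 0.20 in/h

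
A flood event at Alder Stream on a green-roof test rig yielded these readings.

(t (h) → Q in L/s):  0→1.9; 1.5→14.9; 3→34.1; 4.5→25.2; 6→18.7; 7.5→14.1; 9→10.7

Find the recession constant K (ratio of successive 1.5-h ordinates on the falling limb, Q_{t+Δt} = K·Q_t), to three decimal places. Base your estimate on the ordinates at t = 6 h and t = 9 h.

K ≈ 0.756

Using the recession-limb readings at t = 6 h and t = 9 h: Q falls from 18.7 to 10.7 L/s over 2 intervals.
K = (Q₂/Q₁)^(1/2) = (10.7/18.7)^(1/2) = 0.756.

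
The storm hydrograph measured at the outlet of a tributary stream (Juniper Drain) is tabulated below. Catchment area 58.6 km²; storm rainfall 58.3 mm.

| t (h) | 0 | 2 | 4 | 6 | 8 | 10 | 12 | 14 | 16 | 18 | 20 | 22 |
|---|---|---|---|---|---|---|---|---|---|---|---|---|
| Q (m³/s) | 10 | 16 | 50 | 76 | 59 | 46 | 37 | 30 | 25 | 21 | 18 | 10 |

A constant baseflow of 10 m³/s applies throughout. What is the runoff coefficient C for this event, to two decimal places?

C ≈ 0.59

ΣQ_DR = 278.0 m³/s; V = ΣQ_DR·Δt = 2.002 × 10^6 m³.
Runoff depth d = V / A = 34.16 mm.
C = d / P = 34.16 / 58.3 = 0.59.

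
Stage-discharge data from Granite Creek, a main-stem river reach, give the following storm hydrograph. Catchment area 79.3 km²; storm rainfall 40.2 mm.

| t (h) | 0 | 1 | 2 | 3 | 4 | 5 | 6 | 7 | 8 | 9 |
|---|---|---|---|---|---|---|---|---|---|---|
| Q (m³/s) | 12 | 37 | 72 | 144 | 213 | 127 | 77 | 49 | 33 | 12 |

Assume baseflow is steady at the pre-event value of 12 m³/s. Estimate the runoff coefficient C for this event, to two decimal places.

C ≈ 0.74

ΣQ_DR = 656.0 m³/s; V = ΣQ_DR·Δt = 2.362 × 10^6 m³.
Runoff depth d = V / A = 29.78 mm.
C = d / P = 29.78 / 40.2 = 0.74.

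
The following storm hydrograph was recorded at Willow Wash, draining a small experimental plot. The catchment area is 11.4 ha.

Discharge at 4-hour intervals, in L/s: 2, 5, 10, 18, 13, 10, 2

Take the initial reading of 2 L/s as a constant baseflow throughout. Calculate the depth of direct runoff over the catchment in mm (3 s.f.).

d ≈ 5.81 mm

Direct runoff: 0.0, 3.0, 8.0, 16.0, 11.0, 8.0, 0.0 L/s; ΣQ_DR = 46.00 L/s.
V = ΣQ_DR · Δt = 46.00 × 14400 s = 6.624 × 10^5 L.
Over A = 11.4 ha, depth = V / A = 5.81 mm.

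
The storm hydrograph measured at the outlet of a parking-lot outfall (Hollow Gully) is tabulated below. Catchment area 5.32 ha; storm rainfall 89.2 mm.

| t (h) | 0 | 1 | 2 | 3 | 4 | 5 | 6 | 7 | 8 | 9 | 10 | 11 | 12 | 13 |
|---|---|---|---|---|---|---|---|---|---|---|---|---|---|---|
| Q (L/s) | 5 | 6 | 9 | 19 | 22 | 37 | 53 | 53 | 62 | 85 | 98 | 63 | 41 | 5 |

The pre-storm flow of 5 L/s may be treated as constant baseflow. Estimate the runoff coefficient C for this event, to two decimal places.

ΣQ_DR = 488.0 L/s; V = ΣQ_DR·Δt = 1.757 × 10^6 L.
Runoff depth d = V / A = 33.02 mm.
C = d / P = 33.02 / 89.2 = 0.37.

C ≈ 0.37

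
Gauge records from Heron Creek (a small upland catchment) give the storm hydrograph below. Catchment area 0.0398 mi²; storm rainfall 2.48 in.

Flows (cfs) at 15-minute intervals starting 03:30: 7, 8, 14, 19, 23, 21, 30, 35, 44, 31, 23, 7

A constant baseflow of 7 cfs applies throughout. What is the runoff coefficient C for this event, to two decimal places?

ΣQ_DR = 178.0 cfs; V = ΣQ_DR·Δt = 1.602 × 10^5 ft³.
Runoff depth d = V / A = 1.733 in.
C = d / P = 1.733 / 2.48 = 0.70.

C ≈ 0.70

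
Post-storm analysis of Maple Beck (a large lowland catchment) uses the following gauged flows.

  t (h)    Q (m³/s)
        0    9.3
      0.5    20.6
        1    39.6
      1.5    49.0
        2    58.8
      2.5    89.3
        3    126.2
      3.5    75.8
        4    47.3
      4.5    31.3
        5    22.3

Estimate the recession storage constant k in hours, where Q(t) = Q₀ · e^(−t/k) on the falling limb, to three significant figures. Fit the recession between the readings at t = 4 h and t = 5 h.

On the falling limb, Q drops from 47.3 to 22.3 m³/s between t = 4 h and t = 5 h (Δt = 1 h).
k = −Δt / ln(Q₂/Q₁) = −1 / ln(22.3/47.3) = 1.33 h.

k ≈ 1.33 h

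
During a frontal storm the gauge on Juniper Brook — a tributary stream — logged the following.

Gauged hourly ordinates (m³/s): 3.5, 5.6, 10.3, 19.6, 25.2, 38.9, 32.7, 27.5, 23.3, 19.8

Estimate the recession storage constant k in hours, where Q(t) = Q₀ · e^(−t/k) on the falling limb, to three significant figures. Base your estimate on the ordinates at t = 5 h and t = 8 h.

k ≈ 5.85 h

On the falling limb, Q drops from 38.9 to 23.3 m³/s between t = 5 h and t = 8 h (Δt = 3 h).
k = −Δt / ln(Q₂/Q₁) = −3 / ln(23.3/38.9) = 5.85 h.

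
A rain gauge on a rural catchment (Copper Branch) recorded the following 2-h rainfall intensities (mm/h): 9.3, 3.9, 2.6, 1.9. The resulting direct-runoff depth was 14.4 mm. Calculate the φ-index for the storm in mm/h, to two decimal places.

Only the 2 blocks with intensity above φ contribute runoff: 9.3, 3.9 mm/h.
Σ(I−φ)·Δt = d  ⇒  (9.3+3.9 − 2φ)·2 = 14.4
φ = (13.20 − 14.4/2) / 2 = 3.00 mm/h.

φ ≈ 3.00 mm/h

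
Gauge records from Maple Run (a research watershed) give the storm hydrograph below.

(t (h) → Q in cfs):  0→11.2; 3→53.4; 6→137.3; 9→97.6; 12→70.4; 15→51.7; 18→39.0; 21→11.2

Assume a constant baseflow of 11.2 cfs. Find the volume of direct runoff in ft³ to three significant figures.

V ≈ 4.13 × 10^6 ft³

Direct-runoff ordinates (Q − Q_b): 0.0, 42.2, 126.1, 86.4, 59.2, 40.5, 27.8, 0.0 cfs.
ΣQ_DR = 382.2 cfs.
With Δt = 3 h = 10800 s, V = ΣQ_DR · Δt = 382.2 × 10800 = 4.13 × 10^6 ft³.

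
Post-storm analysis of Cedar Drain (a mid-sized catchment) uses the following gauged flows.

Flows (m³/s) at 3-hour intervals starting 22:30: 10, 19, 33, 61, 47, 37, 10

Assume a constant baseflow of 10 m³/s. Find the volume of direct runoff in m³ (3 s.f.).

Direct-runoff ordinates (Q − Q_b): 0.0, 9.0, 23.0, 51.0, 37.0, 27.0, 0.0 m³/s.
ΣQ_DR = 147.0 m³/s.
With Δt = 3 h = 10800 s, V = ΣQ_DR · Δt = 147.0 × 10800 = 1.59 × 10^6 m³.

V ≈ 1.59 × 10^6 m³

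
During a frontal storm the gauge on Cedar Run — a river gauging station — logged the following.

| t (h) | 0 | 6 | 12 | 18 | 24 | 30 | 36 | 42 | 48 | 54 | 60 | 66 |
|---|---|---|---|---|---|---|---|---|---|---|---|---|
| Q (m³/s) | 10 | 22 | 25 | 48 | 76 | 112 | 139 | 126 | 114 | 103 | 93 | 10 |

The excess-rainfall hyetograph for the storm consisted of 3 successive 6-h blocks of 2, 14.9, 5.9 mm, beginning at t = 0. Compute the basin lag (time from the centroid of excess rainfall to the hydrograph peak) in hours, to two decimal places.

Centroid of excess rainfall: t_c = Σ P_i·t̄_i / ΣP_i = 10.0263 h (block centres at 3, 9, 15 h).
Hydrograph peak occurs at t = 36 h, so basin lag t_L = 36 − 10.0263 = 25.97 h.

t_L ≈ 25.97 h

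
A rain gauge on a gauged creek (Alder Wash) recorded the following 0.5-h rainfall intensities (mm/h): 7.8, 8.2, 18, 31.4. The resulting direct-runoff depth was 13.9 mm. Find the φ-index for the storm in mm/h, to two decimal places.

φ ≈ 10.80 mm/h

Only the 2 blocks with intensity above φ contribute runoff: 18, 31.4 mm/h.
Σ(I−φ)·Δt = d  ⇒  (18+31.4 − 2φ)·0.5 = 13.9
φ = (49.40 − 13.9/0.5) / 2 = 10.80 mm/h.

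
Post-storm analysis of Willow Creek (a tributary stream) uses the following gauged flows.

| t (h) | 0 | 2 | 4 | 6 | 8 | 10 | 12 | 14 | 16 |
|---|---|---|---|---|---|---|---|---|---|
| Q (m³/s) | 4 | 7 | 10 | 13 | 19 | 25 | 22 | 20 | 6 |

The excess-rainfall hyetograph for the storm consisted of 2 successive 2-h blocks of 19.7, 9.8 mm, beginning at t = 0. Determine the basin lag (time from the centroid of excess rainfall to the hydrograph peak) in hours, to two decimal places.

Centroid of excess rainfall: t_c = Σ P_i·t̄_i / ΣP_i = 1.6644 h (block centres at 1, 3 h).
Hydrograph peak occurs at t = 10 h, so basin lag t_L = 10 − 1.6644 = 8.34 h.

t_L ≈ 8.34 h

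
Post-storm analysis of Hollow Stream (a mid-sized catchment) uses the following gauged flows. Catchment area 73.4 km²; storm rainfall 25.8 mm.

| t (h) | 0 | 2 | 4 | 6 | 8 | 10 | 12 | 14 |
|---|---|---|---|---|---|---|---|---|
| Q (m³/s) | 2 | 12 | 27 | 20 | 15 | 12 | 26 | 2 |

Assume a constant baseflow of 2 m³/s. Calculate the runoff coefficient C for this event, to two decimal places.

ΣQ_DR = 100.0 m³/s; V = ΣQ_DR·Δt = 7.200 × 10^5 m³.
Runoff depth d = V / A = 9.809 mm.
C = d / P = 9.809 / 25.8 = 0.38.

C ≈ 0.38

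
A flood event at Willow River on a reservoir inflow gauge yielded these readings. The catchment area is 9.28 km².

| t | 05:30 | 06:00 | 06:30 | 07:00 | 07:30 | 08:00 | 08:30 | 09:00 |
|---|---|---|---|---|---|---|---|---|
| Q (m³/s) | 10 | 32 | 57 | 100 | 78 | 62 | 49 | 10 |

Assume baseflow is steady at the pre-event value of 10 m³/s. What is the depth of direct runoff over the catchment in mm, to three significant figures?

d ≈ 61.7 mm

Direct runoff: 0.0, 22.0, 47.0, 90.0, 68.0, 52.0, 39.0, 0.0 m³/s; ΣQ_DR = 318.0 m³/s.
V = ΣQ_DR · Δt = 318.0 × 1800 s = 5.724 × 10^5 m³.
Over A = 9.28 km², depth = V / A = 61.7 mm.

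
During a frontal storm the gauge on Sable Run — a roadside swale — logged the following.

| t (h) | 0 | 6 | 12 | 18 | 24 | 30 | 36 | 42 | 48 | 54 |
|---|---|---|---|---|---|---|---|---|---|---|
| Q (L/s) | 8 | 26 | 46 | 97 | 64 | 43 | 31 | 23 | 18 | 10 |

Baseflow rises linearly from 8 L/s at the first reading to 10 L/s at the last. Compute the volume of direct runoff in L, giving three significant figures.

V ≈ 5.96 × 10^6 L

Direct-runoff ordinates (Q − Q_b): 0.00, 17.78, 37.56, 88.33, 55.11, 33.89, 21.67, 13.44, 8.22, 0.00 L/s.
ΣQ_DR = 276.0 L/s.
With Δt = 6 h = 21600 s, V = ΣQ_DR · Δt = 276.0 × 21600 = 5.96 × 10^6 L.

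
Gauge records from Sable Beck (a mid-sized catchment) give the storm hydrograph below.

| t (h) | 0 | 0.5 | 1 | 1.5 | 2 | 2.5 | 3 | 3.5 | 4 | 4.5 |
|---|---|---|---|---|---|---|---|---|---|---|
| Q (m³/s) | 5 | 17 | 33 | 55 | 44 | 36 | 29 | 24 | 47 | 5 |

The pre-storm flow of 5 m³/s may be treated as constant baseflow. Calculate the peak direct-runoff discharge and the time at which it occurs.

Q_p = 50.0 m³/s at t = 1.5 h

Subtracting baseflow gives direct-runoff ordinates: 0.0, 12.0, 28.0, 50.0, 39.0, 31.0, 24.0, 19.0, 42.0, 0.0 m³/s.
The maximum is 50.0 m³/s, occurring at the reading for t = 1.5 h.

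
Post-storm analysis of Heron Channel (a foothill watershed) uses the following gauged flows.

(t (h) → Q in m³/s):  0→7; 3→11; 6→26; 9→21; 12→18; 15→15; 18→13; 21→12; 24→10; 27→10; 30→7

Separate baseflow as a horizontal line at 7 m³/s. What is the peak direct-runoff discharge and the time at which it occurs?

Q_p = 19.0 m³/s at t = 6 h

Subtracting baseflow gives direct-runoff ordinates: 0.0, 4.0, 19.0, 14.0, 11.0, 8.0, 6.0, 5.0, 3.0, 3.0, 0.0 m³/s.
The maximum is 19.0 m³/s, occurring at the reading for t = 6 h.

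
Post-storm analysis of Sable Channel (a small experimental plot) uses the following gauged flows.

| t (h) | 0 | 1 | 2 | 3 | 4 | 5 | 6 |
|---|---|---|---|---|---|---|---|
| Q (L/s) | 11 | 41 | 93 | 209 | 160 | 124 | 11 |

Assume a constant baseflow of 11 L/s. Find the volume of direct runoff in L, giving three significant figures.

V ≈ 2.06 × 10^6 L

Direct-runoff ordinates (Q − Q_b): 0.0, 30.0, 82.0, 198.0, 149.0, 113.0, 0.0 L/s.
ΣQ_DR = 572.0 L/s.
With Δt = 1 h = 3600 s, V = ΣQ_DR · Δt = 572.0 × 3600 = 2.06 × 10^6 L.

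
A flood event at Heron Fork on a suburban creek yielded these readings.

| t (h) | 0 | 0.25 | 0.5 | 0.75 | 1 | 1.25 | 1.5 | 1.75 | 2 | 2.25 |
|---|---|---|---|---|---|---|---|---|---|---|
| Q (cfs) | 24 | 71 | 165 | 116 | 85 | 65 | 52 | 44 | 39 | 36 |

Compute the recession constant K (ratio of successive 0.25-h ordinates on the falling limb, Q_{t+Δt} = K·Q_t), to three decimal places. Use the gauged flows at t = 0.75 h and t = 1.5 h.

K ≈ 0.765

Using the recession-limb readings at t = 0.75 h and t = 1.5 h: Q falls from 116 to 52 cfs over 3 intervals.
K = (Q₂/Q₁)^(1/3) = (52/116)^(1/3) = 0.765.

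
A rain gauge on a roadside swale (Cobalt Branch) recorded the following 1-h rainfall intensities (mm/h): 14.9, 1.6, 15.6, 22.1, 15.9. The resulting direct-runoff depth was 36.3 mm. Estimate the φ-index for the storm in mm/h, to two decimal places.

φ ≈ 8.05 mm/h

Only the 4 blocks with intensity above φ contribute runoff: 14.9, 15.6, 22.1, 15.9 mm/h.
Σ(I−φ)·Δt = d  ⇒  (14.9+15.6+22.1+15.9 − 4φ)·1 = 36.3
φ = (68.50 − 36.3/1) / 4 = 8.05 mm/h.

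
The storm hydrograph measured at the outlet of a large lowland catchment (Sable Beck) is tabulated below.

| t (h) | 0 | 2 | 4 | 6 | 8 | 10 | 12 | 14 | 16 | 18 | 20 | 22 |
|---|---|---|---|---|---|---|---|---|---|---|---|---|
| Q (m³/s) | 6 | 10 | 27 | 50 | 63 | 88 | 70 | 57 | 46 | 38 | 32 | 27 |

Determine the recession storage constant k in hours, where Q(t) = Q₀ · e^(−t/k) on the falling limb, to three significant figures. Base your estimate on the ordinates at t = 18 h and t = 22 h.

On the falling limb, Q drops from 38 to 27 m³/s between t = 18 h and t = 22 h (Δt = 4 h).
k = −Δt / ln(Q₂/Q₁) = −4 / ln(27/38) = 11.7 h.

k ≈ 11.7 h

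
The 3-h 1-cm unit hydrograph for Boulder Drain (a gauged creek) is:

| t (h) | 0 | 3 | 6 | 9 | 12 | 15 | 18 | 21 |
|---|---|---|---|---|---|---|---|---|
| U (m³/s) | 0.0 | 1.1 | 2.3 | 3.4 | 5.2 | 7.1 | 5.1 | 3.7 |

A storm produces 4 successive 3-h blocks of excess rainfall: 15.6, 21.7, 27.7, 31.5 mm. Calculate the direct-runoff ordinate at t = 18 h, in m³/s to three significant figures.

By discrete convolution, Q_j = Σ (P_i / 10 mm) · U_{j−i}.
At t = 18 h (j=6): Q = (15.6/10)·5.1 + (21.7/10)·7.1 + (27.7/10)·5.2 + (31.5/10)·3.4 = 48.5 m³/s.

Q ≈ 48.5 m³/s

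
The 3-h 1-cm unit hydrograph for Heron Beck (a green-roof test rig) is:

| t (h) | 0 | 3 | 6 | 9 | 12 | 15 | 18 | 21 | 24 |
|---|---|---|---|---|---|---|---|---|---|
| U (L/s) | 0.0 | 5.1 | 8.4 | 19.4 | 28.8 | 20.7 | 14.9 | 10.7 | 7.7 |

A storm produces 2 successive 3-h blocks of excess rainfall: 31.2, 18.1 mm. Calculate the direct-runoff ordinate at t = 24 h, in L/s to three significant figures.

By discrete convolution, Q_j = Σ (P_i / 10 mm) · U_{j−i}.
At t = 24 h (j=8): Q = (31.2/10)·7.7 + (18.1/10)·10.7 = 43.4 L/s.

Q ≈ 43.4 L/s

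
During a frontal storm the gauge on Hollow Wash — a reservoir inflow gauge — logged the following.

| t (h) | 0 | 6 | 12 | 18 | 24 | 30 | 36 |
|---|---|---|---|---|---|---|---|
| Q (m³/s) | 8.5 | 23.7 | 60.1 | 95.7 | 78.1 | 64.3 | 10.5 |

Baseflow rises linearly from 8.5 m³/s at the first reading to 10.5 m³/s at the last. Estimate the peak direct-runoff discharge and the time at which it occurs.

Subtracting baseflow gives direct-runoff ordinates: 0.00, 14.87, 50.93, 86.20, 68.27, 54.13, 0.00 m³/s.
The maximum is 86.20 m³/s, occurring at the reading for t = 18 h.

Q_p = 86.20 m³/s at t = 18 h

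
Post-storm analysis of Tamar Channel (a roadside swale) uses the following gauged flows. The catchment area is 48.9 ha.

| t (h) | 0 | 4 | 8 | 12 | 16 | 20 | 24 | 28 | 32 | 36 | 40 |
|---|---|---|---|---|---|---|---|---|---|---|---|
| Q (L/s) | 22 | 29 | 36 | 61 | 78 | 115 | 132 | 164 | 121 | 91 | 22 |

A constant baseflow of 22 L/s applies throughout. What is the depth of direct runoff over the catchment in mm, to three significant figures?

Direct runoff: 0.0, 7.0, 14.0, 39.0, 56.0, 93.0, 110.0, 142.0, 99.0, 69.0, 0.0 L/s; ΣQ_DR = 629.0 L/s.
V = ΣQ_DR · Δt = 629.0 × 14400 s = 9.058 × 10^6 L.
Over A = 48.9 ha, depth = V / A = 18.5 mm.

d ≈ 18.5 mm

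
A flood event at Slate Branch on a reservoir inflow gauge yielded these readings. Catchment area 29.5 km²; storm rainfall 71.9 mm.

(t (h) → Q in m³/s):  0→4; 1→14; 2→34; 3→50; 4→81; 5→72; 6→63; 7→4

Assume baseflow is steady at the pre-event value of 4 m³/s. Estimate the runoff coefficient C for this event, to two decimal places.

C ≈ 0.49

ΣQ_DR = 290.0 m³/s; V = ΣQ_DR·Δt = 1.044 × 10^6 m³.
Runoff depth d = V / A = 35.39 mm.
C = d / P = 35.39 / 71.9 = 0.49.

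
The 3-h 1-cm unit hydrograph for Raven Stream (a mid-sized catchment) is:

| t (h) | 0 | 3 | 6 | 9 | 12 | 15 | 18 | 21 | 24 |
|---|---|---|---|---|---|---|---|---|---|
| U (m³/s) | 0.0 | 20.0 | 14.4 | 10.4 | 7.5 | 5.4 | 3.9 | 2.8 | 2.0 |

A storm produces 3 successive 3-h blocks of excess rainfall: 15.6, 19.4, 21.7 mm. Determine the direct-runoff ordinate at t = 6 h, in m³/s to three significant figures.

Q ≈ 61.3 m³/s

By discrete convolution, Q_j = Σ (P_i / 10 mm) · U_{j−i}.
At t = 6 h (j=2): Q = (15.6/10)·14.4 + (19.4/10)·20.0 + (21.7/10)·0.0 = 61.3 m³/s.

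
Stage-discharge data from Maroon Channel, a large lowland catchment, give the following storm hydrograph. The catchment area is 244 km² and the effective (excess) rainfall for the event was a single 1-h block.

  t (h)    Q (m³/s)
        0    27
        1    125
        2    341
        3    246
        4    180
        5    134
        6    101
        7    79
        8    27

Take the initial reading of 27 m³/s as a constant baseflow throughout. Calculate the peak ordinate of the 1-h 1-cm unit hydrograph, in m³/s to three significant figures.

U_p ≈ 209 m³/s

Direct runoff: 0.0, 98.0, 314.0, 219.0, 153.0, 107.0, 74.0, 52.0, 0.0 m³/s; ΣQ_DR = 1017 m³/s, peak = 314.0 m³/s.
Runoff depth d = ΣQ_DR·Δt / A = 1017 × 3600 / (244 km²) = 15.00 mm.
The 1-cm UH is the DRH scaled by (10 mm)/d, so U_p = 314.0 × 10/15.00 = 209 m³/s.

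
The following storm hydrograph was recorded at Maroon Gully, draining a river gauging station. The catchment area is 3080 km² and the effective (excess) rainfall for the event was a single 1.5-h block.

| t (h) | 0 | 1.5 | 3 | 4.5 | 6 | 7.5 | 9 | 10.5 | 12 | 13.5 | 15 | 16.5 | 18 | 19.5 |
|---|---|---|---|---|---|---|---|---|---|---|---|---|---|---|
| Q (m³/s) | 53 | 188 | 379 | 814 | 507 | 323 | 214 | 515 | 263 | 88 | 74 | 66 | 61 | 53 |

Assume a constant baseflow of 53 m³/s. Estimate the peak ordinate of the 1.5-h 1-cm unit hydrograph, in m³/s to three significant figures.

U_p ≈ 1520 m³/s

Direct runoff: 0.0, 135.0, 326.0, 761.0, 454.0, 270.0, 161.0, 462.0, 210.0, 35.0, 21.0, 13.0, 8.0, 0.0 m³/s; ΣQ_DR = 2856 m³/s, peak = 761.0 m³/s.
Runoff depth d = ΣQ_DR·Δt / A = 2856 × 5400 / (3080 km²) = 5.007 mm.
The 1-cm UH is the DRH scaled by (10 mm)/d, so U_p = 761.0 × 10/5.007 = 1520 m³/s.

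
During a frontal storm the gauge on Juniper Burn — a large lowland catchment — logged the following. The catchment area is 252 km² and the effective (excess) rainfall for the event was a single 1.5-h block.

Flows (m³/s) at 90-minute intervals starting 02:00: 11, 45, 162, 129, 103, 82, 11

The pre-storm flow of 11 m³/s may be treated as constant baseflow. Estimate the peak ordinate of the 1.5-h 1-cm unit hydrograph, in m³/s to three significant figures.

U_p ≈ 151 m³/s

Direct runoff: 0.0, 34.0, 151.0, 118.0, 92.0, 71.0, 0.0 m³/s; ΣQ_DR = 466.0 m³/s, peak = 151.0 m³/s.
Runoff depth d = ΣQ_DR·Δt / A = 466.0 × 5400 / (252 km²) = 9.986 mm.
The 1-cm UH is the DRH scaled by (10 mm)/d, so U_p = 151.0 × 10/9.986 = 151 m³/s.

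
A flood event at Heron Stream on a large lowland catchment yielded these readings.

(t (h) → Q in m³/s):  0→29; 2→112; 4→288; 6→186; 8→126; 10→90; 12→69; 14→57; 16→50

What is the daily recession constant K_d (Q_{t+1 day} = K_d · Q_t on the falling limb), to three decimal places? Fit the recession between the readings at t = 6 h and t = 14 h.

Between t = 6 h and t = 14 h the flow falls from 186 to 57 m³/s over 4×2 h = 8 h.
Per-interval ratio K = (57/186)^(1/4) = 0.7440; K_d = K^(24/2) = 0.029.

K_d ≈ 0.029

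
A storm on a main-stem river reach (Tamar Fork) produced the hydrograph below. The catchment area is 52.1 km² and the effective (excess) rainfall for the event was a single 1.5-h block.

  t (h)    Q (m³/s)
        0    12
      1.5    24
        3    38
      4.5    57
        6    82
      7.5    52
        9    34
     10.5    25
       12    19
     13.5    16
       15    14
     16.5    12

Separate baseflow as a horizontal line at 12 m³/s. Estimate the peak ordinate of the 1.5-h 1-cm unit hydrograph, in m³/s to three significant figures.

Direct runoff: 0.0, 12.0, 26.0, 45.0, 70.0, 40.0, 22.0, 13.0, 7.0, 4.0, 2.0, 0.0 m³/s; ΣQ_DR = 241.0 m³/s, peak = 70.0 m³/s.
Runoff depth d = ΣQ_DR·Δt / A = 241.0 × 5400 / (52.1 km²) = 24.98 mm.
The 1-cm UH is the DRH scaled by (10 mm)/d, so U_p = 70.0 × 10/24.98 = 28.0 m³/s.

U_p ≈ 28.0 m³/s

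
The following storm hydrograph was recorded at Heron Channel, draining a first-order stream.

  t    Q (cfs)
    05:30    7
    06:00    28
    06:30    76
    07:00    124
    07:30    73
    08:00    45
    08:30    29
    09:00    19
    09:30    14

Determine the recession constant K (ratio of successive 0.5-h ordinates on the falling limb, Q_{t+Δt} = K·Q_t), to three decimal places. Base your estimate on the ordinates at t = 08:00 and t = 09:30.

K ≈ 0.678

Using the recession-limb readings at t = 08:00 and t = 09:30: Q falls from 45 to 14 cfs over 3 intervals.
K = (Q₂/Q₁)^(1/3) = (14/45)^(1/3) = 0.678.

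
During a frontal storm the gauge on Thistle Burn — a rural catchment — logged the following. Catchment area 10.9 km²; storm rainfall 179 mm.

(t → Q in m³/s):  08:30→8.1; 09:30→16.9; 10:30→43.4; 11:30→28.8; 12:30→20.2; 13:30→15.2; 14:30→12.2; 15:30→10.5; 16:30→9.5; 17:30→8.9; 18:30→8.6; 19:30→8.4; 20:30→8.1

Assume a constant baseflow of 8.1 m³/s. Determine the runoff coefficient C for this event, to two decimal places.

C ≈ 0.17

ΣQ_DR = 93.50 m³/s; V = ΣQ_DR·Δt = 3.366 × 10^5 m³.
Runoff depth d = V / A = 30.88 mm.
C = d / P = 30.88 / 179 = 0.17.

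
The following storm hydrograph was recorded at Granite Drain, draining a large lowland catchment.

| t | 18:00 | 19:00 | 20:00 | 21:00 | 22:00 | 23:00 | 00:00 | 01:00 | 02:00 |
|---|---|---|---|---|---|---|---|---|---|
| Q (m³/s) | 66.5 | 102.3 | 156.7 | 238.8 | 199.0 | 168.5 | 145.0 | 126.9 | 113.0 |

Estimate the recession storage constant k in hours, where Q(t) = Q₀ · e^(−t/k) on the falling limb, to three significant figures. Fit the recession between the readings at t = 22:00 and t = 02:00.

k ≈ 7.07 h

On the falling limb, Q drops from 199.0 to 113.0 m³/s between t = 22:00 and t = 02:00 (Δt = 4 h).
k = −Δt / ln(Q₂/Q₁) = −4 / ln(113.0/199.0) = 7.07 h.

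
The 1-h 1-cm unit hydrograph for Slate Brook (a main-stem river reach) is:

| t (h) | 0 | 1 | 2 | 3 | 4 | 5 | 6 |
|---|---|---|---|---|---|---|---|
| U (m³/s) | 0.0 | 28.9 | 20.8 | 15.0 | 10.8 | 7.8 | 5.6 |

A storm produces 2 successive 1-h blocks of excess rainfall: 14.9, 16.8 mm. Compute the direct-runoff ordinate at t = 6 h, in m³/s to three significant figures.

By discrete convolution, Q_j = Σ (P_i / 10 mm) · U_{j−i}.
At t = 6 h (j=6): Q = (14.9/10)·5.6 + (16.8/10)·7.8 = 21.4 m³/s.

Q ≈ 21.4 m³/s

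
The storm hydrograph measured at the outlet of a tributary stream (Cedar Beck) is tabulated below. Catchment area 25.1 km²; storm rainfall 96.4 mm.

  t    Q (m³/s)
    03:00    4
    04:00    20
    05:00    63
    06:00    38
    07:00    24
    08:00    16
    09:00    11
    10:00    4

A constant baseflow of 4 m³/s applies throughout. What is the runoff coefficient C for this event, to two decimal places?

C ≈ 0.22

ΣQ_DR = 148.0 m³/s; V = ΣQ_DR·Δt = 5.328 × 10^5 m³.
Runoff depth d = V / A = 21.23 mm.
C = d / P = 21.23 / 96.4 = 0.22.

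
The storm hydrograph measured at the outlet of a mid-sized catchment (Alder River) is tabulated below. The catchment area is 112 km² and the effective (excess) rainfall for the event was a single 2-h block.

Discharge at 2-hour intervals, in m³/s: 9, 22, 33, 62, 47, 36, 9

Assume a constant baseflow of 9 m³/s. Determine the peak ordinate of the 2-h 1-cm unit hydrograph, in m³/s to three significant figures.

Direct runoff: 0.0, 13.0, 24.0, 53.0, 38.0, 27.0, 0.0 m³/s; ΣQ_DR = 155.0 m³/s, peak = 53.0 m³/s.
Runoff depth d = ΣQ_DR·Δt / A = 155.0 × 7200 / (112 km²) = 9.964 mm.
The 1-cm UH is the DRH scaled by (10 mm)/d, so U_p = 53.0 × 10/9.964 = 53.2 m³/s.

U_p ≈ 53.2 m³/s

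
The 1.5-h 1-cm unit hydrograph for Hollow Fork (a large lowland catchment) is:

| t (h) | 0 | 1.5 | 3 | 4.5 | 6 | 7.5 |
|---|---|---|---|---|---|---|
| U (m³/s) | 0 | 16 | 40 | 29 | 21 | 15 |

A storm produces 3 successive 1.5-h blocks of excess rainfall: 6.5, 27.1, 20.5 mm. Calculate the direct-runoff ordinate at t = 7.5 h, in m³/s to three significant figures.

Q ≈ 126 m³/s

By discrete convolution, Q_j = Σ (P_i / 10 mm) · U_{j−i}.
At t = 7.5 h (j=5): Q = (6.5/10)·15 + (27.1/10)·21 + (20.5/10)·29 = 126 m³/s.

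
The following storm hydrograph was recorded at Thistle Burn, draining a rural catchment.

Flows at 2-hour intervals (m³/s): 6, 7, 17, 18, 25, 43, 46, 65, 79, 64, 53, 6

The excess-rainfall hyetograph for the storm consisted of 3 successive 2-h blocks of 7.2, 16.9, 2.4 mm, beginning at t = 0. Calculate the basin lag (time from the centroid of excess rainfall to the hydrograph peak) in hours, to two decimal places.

Centroid of excess rainfall: t_c = Σ P_i·t̄_i / ΣP_i = 2.6377 h (block centres at 1, 3, 5 h).
Hydrograph peak occurs at t = 16 h, so basin lag t_L = 16 − 2.6377 = 13.36 h.

t_L ≈ 13.36 h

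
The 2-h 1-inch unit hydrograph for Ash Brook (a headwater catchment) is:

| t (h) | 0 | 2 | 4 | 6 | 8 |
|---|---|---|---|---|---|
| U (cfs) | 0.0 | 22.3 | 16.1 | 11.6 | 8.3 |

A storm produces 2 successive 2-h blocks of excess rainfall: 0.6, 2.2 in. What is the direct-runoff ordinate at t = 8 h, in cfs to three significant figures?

By discrete convolution, Q_j = Σ (P_i / 1 in) · U_{j−i}.
At t = 8 h (j=4): Q = (0.6/1)·8.3 + (2.2/1)·11.6 = 30.5 cfs.

Q ≈ 30.5 cfs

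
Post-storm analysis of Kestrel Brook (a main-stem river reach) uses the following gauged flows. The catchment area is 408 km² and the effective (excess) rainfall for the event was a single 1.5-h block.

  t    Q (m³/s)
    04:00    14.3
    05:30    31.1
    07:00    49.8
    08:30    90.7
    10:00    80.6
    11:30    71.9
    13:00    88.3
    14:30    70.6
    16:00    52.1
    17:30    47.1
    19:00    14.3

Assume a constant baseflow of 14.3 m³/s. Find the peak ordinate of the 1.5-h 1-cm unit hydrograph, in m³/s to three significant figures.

Direct runoff: 0.0, 16.8, 35.5, 76.4, 66.3, 57.6, 74.0, 56.3, 37.8, 32.8, 0.0 m³/s; ΣQ_DR = 453.5 m³/s, peak = 76.4 m³/s.
Runoff depth d = ΣQ_DR·Δt / A = 453.5 × 5400 / (408 km²) = 6.002 mm.
The 1-cm UH is the DRH scaled by (10 mm)/d, so U_p = 76.4 × 10/6.002 = 127 m³/s.

U_p ≈ 127 m³/s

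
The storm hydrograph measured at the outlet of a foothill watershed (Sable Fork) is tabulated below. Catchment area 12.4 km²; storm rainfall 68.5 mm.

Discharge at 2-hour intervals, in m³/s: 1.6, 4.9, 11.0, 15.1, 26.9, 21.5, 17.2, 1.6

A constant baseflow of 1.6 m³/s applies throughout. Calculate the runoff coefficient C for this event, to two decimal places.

C ≈ 0.74

ΣQ_DR = 87.00 m³/s; V = ΣQ_DR·Δt = 6.264 × 10^5 m³.
Runoff depth d = V / A = 50.52 mm.
C = d / P = 50.52 / 68.5 = 0.74.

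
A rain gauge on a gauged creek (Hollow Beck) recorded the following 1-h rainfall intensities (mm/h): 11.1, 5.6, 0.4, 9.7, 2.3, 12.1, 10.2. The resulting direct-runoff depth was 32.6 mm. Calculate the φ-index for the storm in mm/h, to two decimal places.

Only the 5 blocks with intensity above φ contribute runoff: 11.1, 5.6, 9.7, 12.1, 10.2 mm/h.
Σ(I−φ)·Δt = d  ⇒  (11.1+5.6+9.7+12.1+10.2 − 5φ)·1 = 32.6
φ = (48.70 − 32.6/1) / 5 = 3.22 mm/h.

φ ≈ 3.22 mm/h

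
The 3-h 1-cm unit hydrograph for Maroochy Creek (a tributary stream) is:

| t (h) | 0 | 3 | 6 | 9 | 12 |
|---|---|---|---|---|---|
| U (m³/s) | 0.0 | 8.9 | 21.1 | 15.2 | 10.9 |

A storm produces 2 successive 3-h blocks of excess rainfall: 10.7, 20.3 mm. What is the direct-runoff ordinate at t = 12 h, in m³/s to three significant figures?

By discrete convolution, Q_j = Σ (P_i / 10 mm) · U_{j−i}.
At t = 12 h (j=4): Q = (10.7/10)·10.9 + (20.3/10)·15.2 = 42.5 m³/s.

Q ≈ 42.5 m³/s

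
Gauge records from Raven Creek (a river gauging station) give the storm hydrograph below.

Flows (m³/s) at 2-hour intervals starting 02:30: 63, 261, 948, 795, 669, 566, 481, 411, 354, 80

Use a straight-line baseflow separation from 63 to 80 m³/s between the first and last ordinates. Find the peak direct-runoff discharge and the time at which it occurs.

Subtracting baseflow gives direct-runoff ordinates: 0.00, 196.11, 881.22, 726.33, 598.44, 493.56, 406.67, 334.78, 275.89, 0.00 m³/s.
The maximum is 881.22 m³/s, occurring at the reading for t = 06:30.

Q_p = 881.22 m³/s at t = 06:30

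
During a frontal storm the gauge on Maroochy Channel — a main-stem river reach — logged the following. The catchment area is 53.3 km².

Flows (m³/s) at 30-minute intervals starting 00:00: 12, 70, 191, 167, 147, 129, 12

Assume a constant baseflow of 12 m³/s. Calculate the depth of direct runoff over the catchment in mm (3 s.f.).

d ≈ 21.7 mm

Direct runoff: 0.0, 58.0, 179.0, 155.0, 135.0, 117.0, 0.0 m³/s; ΣQ_DR = 644.0 m³/s.
V = ΣQ_DR · Δt = 644.0 × 1800 s = 1.159 × 10^6 m³.
Over A = 53.3 km², depth = V / A = 21.7 mm.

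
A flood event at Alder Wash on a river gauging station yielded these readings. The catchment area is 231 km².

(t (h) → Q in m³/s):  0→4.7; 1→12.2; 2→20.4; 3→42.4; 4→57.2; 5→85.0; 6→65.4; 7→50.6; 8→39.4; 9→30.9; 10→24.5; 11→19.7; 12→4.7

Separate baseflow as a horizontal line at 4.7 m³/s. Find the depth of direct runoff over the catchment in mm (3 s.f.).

Direct runoff: 0.0, 7.5, 15.7, 37.7, 52.5, 80.3, 60.7, 45.9, 34.7, 26.2, 19.8, 15.0, 0.0 m³/s; ΣQ_DR = 396.0 m³/s.
V = ΣQ_DR · Δt = 396.0 × 3600 s = 1.426 × 10^6 m³.
Over A = 231 km², depth = V / A = 6.17 mm.

d ≈ 6.17 mm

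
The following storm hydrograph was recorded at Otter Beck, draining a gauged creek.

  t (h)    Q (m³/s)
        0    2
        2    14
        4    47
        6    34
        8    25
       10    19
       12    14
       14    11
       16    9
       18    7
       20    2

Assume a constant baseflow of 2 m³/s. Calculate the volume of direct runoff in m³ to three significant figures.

V ≈ 1.17 × 10^6 m³

Direct-runoff ordinates (Q − Q_b): 0.0, 12.0, 45.0, 32.0, 23.0, 17.0, 12.0, 9.0, 7.0, 5.0, 0.0 m³/s.
ΣQ_DR = 162.0 m³/s.
With Δt = 2 h = 7200 s, V = ΣQ_DR · Δt = 162.0 × 7200 = 1.17 × 10^6 m³.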